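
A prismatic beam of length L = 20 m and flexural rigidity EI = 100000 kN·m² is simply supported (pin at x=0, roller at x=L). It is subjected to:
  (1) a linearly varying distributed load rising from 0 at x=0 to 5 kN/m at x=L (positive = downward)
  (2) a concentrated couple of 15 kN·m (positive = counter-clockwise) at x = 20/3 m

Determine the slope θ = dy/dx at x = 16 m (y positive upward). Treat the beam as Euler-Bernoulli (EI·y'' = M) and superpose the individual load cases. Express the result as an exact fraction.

θ(16) = 581/90000 rad

Load 1 — triangular load w₀=5 kN/m (0→w₀ over full span):
  θ_1 = -w₀(7L⁴-30L²x²+15x⁴)/(360LEI) = -5·(7·20⁴-30·20²·16²+15·16⁴)/(360·20·100000) = 757/112500 rad
Load 2 — applied couple M₀=15 kN·m at a=20/3 m (b=L-a=40/3):
  θ_2 = (M₀x²/(2L)-M₀(x-a)+C₁)/EI  [x>a] with C₁=M₀(3b²-L²)/(6L)=50/3 = (15·16²/(2·20)-15·(16-(20/3))+(50/3))/100000 = -41/150000 rad
Superposition: θ = Σ θ_i = 581/90000 rad ≈ 0.006456 rad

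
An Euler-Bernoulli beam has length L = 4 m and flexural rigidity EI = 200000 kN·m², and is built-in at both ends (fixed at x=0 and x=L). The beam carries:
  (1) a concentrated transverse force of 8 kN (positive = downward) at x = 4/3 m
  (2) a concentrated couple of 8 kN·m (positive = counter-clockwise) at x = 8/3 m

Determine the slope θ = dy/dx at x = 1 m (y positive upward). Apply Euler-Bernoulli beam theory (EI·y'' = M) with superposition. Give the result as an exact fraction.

θ(1) = -7/450000 rad

Load 1 — point force P=8 kN at a=4/3 m (b=L-a=8/3):
  θ_1 = -Pb²x(2aL-(3a+b)x)/(2L³EI)  [x≤a] = -8·(8/3)²·1·(2·(4/3)·4-(3·(4/3)+(8/3))·1)/(2·4³·200000) = -1/112500 rad
Load 2 — applied couple M₀=8 kN·m at a=8/3 m (b=L-a=4/3):
  θ_2 = (R_Ax²/2 - M_Ax)/EI  [x≤a] with R_A=8/3, M_A=8/3 = ((8/3)·1²/2 - (8/3)·1)/200000 = -1/150000 rad
Superposition: θ = Σ θ_i = -7/450000 rad ≈ -0.000016 rad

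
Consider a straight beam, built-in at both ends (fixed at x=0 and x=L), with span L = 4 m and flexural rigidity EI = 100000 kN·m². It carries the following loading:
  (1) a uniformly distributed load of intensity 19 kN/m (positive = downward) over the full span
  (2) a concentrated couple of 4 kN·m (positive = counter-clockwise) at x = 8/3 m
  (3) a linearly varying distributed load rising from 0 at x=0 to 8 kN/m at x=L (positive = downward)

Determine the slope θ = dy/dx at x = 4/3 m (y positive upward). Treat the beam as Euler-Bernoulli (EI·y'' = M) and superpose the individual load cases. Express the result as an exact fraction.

Load 1 — uniform load w=19 kN/m over full span:
  θ_1 = -wx(L-x)(L-2x)/(12EI) = -19·(4/3)·(4-(4/3))·(4-2·(4/3))/(12·100000) = -19/253125 rad
Load 2 — applied couple M₀=4 kN·m at a=8/3 m (b=L-a=4/3):
  θ_2 = (R_Ax²/2 - M_Ax)/EI  [x≤a] with R_A=4/3, M_A=4/3 = ((4/3)·(4/3)²/2 - (4/3)·(4/3))/100000 = -1/168750 rad
Load 3 — triangular load w₀=8 kN/m (0→w₀ over full span):
  θ_3 = -w₀(2x(L-x)(L-2x)(x+2L)+x²(L-x)²)/(120LEI) = -8·(2·(4/3)·(4-(4/3))·(4-2·(4/3))·((4/3)+2·4)+(4/3)²·(4-(4/3))²)/(120·4·100000) = -64/3796875 rad
Superposition: θ = Σ θ_i = -743/7593750 rad ≈ -0.000098 rad

θ(4/3) = -743/7593750 rad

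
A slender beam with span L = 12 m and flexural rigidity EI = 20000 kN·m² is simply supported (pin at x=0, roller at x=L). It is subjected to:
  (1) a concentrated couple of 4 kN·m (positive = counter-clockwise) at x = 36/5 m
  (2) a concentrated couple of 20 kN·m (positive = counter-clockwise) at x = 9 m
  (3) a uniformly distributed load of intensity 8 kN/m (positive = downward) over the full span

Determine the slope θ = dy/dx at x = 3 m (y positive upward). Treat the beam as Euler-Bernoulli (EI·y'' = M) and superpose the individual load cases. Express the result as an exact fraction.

θ(3) = -21183/1000000 rad

Load 1 — applied couple M₀=4 kN·m at a=36/5 m (b=L-a=24/5):
  θ_1 = (M₀x²/(2L)+C₁)/EI  [x≤a] with C₁=M₀(3b²-L²)/(6L)=-104/25 = (4·3²/(2·12)+(-104/25))/20000 = -133/1000000 rad
Load 2 — applied couple M₀=20 kN·m at a=9 m (b=L-a=3):
  θ_2 = (M₀x²/(2L)+C₁)/EI  [x≤a] with C₁=M₀(3b²-L²)/(6L)=-65/2 = (20·3²/(2·12)+(-65/2))/20000 = -1/800 rad
Load 3 — uniform load w=8 kN/m over full span:
  θ_3 = -w(L³-6Lx²+4x³)/(24EI) = -8·(12³-6·12·3²+4·3³)/(24·20000) = -99/5000 rad
Superposition: θ = Σ θ_i = -21183/1000000 rad ≈ -0.021183 rad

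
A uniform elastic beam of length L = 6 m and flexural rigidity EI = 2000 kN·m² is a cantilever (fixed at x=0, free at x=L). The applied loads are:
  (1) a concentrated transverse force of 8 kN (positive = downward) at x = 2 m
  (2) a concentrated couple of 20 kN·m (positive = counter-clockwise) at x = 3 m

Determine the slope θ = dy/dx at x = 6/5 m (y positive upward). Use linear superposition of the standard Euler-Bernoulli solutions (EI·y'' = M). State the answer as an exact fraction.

Load 1 — point force P=8 kN at a=2 m (b=L-a=4):
  θ_1 = -Px(2a-x)/(2EI)  [x≤a] = -8·(6/5)·(2·2-(6/5))/(2·2000) = -21/3125 rad
Load 2 — applied couple M₀=20 kN·m at a=3 m (b=L-a=3):
  θ_2 = M₀x/EI  [x≤a] = 20·(6/5)/2000 = 3/250 rad
Superposition: θ = Σ θ_i = 33/6250 rad ≈ 0.005280 rad

θ(6/5) = 33/6250 rad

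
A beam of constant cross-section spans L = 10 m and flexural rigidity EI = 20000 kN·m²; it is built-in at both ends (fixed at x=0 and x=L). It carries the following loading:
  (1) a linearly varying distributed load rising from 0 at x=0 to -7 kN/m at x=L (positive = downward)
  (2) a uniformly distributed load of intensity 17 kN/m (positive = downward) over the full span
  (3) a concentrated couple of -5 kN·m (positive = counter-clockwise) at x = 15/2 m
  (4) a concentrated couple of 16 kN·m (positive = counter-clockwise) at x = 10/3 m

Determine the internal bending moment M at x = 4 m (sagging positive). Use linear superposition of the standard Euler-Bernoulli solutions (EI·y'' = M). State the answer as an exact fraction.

M(4) = 2063/48 kN·m

Load 1 — triangular load w₀=-7 kN/m (0→w₀ over full span):
  M_1 = 3w₀Lx/20 - w₀L²/30 - w₀x³/(6L) = 3·(-7)·10·4/20 - (-7)·10²/30 - (-7)·4³/(6·10) = -56/5 kN·m
Load 2 — uniform load w=17 kN/m over full span:
  M_2 = wLx/2 - wL²/12 - wx²/2 = 17·10·4/2 - 17·10²/12 - 17·4²/2 = 187/3 kN·m
Load 3 — applied couple M₀=-5 kN·m at a=15/2 m (b=L-a=5/2):
  M_3 = R_Ax - M_A  [x≤a] with R_A=-9/16, M_A=-25/16 = (-9/16)·4 - (-25/16) = -11/16 kN·m
Load 4 — applied couple M₀=16 kN·m at a=10/3 m (b=L-a=20/3):
  M_4 = R_Ax - M_A - M₀  [x>a] with R_A=32/15, M_A=0 = (32/15)·4 - 0 - 16 = -112/15 kN·m
Superposition: M = Σ M_i = 2063/48 kN·m ≈ 42.979167 kN·m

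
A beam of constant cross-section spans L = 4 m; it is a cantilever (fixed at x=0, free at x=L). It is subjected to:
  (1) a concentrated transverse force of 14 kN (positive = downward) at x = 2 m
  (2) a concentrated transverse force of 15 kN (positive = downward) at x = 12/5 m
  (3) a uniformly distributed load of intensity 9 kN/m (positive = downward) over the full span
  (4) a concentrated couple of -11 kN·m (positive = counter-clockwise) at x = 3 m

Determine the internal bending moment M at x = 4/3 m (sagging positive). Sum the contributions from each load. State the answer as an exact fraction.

Load 1 — point force P=14 kN at a=2 m (b=L-a=2):
  M_1 = -P(a-x)  [x≤a] = -14·(2-(4/3)) = -28/3 kN·m
Load 2 — point force P=15 kN at a=12/5 m (b=L-a=8/5):
  M_2 = -P(a-x)  [x≤a] = -15·((12/5)-(4/3)) = -16 kN·m
Load 3 — uniform load w=9 kN/m over full span:
  M_3 = -w(L-x)²/2 = -9·(4-(4/3))²/2 = -32 kN·m
Load 4 — applied couple M₀=-11 kN·m at a=3 m (b=L-a=1):
  M_4 = M₀  [x≤a] = (-11) = -11 kN·m
Superposition: M = Σ M_i = -205/3 kN·m ≈ -68.333333 kN·m

M(4/3) = -205/3 kN·m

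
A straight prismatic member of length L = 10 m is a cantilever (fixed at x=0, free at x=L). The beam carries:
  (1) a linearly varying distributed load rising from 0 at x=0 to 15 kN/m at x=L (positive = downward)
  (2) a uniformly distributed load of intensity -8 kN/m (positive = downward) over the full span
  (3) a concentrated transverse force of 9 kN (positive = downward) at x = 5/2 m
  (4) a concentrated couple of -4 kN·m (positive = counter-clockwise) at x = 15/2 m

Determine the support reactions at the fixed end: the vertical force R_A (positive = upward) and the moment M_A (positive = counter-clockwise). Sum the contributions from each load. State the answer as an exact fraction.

Load 1 — triangular load w₀=15 kN/m (0→w₀ over full span):
  R_A = w₀L/2 = 15·10/2 = 75 kN
  M_A = w₀L²/3 = 15·10²/3 = 500 kN·m
Load 2 — uniform load w=-8 kN/m over full span:
  R_A = wL = (-8)·10 = -80 kN
  M_A = wL²/2 = (-8)·10²/2 = -400 kN·m
Load 3 — point force P=9 kN at a=5/2 m (b=L-a=15/2):
  R_A = P = 9 kN
  M_A = Pa = 9·(5/2) = 45/2 kN·m
Load 4 — applied couple M₀=-4 kN·m at a=15/2 m (b=L-a=5/2):
  R_A = 0 kN
  M_A = -M₀ = -(-4) = 4 kN·m
Superposition: R_A = 4 kN, M_A = 253/2 kN·m

R_A = 4 kN, M_A = 253/2 kN·m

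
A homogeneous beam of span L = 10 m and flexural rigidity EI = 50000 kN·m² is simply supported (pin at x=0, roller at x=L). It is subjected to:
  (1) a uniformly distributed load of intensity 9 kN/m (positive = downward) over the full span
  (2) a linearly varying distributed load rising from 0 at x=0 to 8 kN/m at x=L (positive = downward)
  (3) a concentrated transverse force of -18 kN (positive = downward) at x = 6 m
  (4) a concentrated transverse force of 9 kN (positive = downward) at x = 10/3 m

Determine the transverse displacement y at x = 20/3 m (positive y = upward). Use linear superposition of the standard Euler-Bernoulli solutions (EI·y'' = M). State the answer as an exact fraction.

Load 1 — uniform load w=9 kN/m over full span:
  y_1 = -wx(L³-2Lx²+x³)/(24EI) = -9·(20/3)·(10³-2·10·(20/3)²+(20/3)³)/(24·50000) = -11/540 m
Load 2 — triangular load w₀=8 kN/m (0→w₀ over full span):
  y_2 = -w₀x(7L⁴-10L²x²+3x⁴)/(360LEI) = -8·(20/3)·(7·10⁴-10·10²·(20/3)²+3·(20/3)⁴)/(360·10·50000) = -34/3645 m
Load 3 — point force P=-18 kN at a=6 m (b=L-a=4):
  y_3 = -Pa(L-x)(2Lx-a²-x²)/(6LEI)  [x>a] = -(-18)·6·(10-(20/3))·(2·10·(20/3)-6²-(20/3)²)/(6·10·50000) = 119/18750 m
Load 4 — point force P=9 kN at a=10/3 m (b=L-a=20/3):
  y_4 = -Pa(L-x)(2Lx-a²-x²)/(6LEI)  [x>a] = -9·(10/3)·(10-(20/3))·(2·10·(20/3)-(10/3)²-(20/3)²)/(6·10·50000) = -7/2700 m
Superposition: y = Σ y_i = -59104/2278125 m ≈ -0.025944 m

y(20/3) = -59104/2278125 m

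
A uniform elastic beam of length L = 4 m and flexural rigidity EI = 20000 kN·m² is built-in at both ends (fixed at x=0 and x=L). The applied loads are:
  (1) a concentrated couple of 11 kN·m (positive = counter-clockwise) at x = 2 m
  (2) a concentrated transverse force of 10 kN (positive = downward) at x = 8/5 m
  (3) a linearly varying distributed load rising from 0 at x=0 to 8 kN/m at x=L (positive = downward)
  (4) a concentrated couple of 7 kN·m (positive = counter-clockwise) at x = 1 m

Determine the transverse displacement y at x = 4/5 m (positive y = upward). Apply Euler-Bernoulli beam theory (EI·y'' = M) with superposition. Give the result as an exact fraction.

Load 1 — applied couple M₀=11 kN·m at a=2 m (b=L-a=2):
  y_1 = (R_Ax³/6 - M_Ax²/2)/EI  [x≤a] with R_A=33/8, M_A=11/4 = ((33/8)·(4/5)³/6 - (11/4)·(4/5)²/2)/20000 = -33/1250000 m
Load 2 — point force P=10 kN at a=8/5 m (b=L-a=12/5):
  y_2 = -Pb²x²(3aL-(3a+b)x)/(6L³EI)  [x≤a] = -10·(12/5)²·(4/5)²·(3·(8/5)·4-(3·(8/5)+(12/5))·(4/5))/(6·4³·20000) = -126/1953125 m
Load 3 — triangular load w₀=8 kN/m (0→w₀ over full span):
  y_3 = -w₀x²(L-x)²(x+2L)/(120LEI) = -8·(4/5)²·(4-(4/5))²·((4/5)+2·4)/(120·4·20000) = -1408/29296875 m
Load 4 — applied couple M₀=7 kN·m at a=1 m (b=L-a=3):
  y_4 = (R_Ax³/6 - M_Ax²/2)/EI  [x≤a] with R_A=63/32, M_A=-21/16 = ((63/32)·(4/5)³/6 - (-21/16)·(4/5)²/2)/20000 = 147/5000000 m
Superposition: y = Σ y_i = -205447/1875000000 m ≈ -0.000110 m

y(4/5) = -205447/1875000000 m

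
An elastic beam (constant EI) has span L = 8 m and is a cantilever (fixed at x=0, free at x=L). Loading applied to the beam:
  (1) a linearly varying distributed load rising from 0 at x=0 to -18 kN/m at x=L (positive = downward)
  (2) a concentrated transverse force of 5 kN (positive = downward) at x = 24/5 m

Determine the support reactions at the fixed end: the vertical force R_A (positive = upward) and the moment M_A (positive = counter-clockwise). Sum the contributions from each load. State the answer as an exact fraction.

Load 1 — triangular load w₀=-18 kN/m (0→w₀ over full span):
  R_A = w₀L/2 = (-18)·8/2 = -72 kN
  M_A = w₀L²/3 = (-18)·8²/3 = -384 kN·m
Load 2 — point force P=5 kN at a=24/5 m (b=L-a=16/5):
  R_A = P = 5 kN
  M_A = Pa = 5·(24/5) = 24 kN·m
Superposition: R_A = -67 kN, M_A = -360 kN·m

R_A = -67 kN, M_A = -360 kN·m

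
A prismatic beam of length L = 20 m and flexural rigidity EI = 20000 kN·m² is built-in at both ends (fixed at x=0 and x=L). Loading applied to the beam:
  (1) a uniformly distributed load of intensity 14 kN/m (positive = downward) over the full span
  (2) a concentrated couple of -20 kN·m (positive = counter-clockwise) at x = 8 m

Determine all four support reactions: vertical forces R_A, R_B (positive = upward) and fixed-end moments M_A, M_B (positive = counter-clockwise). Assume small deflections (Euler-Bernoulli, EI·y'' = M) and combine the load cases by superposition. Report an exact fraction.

Load 1 — uniform load w=14 kN/m over full span:
  R_A = wL/2 = 14·20/2 = 140 kN
  M_A = wL²/12 = 14·20²/12 = 1400/3 kN·m
  R_B = wL/2 = 14·20/2 = 140 kN
  M_B = -wL²/12 = -14·20²/12 = -1400/3 kN·m
Load 2 — applied couple M₀=-20 kN·m at a=8 m (b=L-a=12):
  R_A = 6M₀ab/L³ = 6·(-20)·8·12/20³ = -36/25 kN
  M_A = M₀b(2a-b)/L² = (-20)·12·(2·8-12)/20² = -12/5 kN·m
  R_B = -6M₀ab/L³ = -6·(-20)·8·12/20³ = 36/25 kN
  M_B = M₀a(2b-a)/L² = (-20)·8·(2·12-8)/20² = -32/5 kN·m
Superposition: R_A = 3464/25 kN, M_A = 6964/15 kN·m, R_B = 3536/25 kN, M_B = -7096/15 kN·m

R_A = 3464/25 kN, M_A = 6964/15 kN·m, R_B = 3536/25 kN, M_B = -7096/15 kN·m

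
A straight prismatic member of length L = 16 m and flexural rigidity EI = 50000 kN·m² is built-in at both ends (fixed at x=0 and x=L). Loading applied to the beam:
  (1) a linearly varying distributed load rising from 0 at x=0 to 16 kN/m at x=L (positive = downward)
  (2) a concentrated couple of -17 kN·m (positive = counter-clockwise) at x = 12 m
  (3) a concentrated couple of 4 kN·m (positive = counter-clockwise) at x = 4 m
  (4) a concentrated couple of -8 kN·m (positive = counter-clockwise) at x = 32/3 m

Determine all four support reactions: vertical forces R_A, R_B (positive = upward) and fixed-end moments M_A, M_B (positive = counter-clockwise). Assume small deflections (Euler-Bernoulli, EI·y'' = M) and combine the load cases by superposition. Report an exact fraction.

Load 1 — triangular load w₀=16 kN/m (0→w₀ over full span):
  R_A = 3w₀L/20 = 3·16·16/20 = 192/5 kN
  M_A = w₀L²/30 = 16·16²/30 = 2048/15 kN·m
  R_B = 7w₀L/20 = 7·16·16/20 = 448/5 kN
  M_B = -w₀L²/20 = -16·16²/20 = -1024/5 kN·m
Load 2 — applied couple M₀=-17 kN·m at a=12 m (b=L-a=4):
  R_A = 6M₀ab/L³ = 6·(-17)·12·4/16³ = -153/128 kN
  M_A = M₀b(2a-b)/L² = (-17)·4·(2·12-4)/16² = -85/16 kN·m
  R_B = -6M₀ab/L³ = -6·(-17)·12·4/16³ = 153/128 kN
  M_B = M₀a(2b-a)/L² = (-17)·12·(2·4-12)/16² = 51/16 kN·m
Load 3 — applied couple M₀=4 kN·m at a=4 m (b=L-a=12):
  R_A = 6M₀ab/L³ = 6·4·4·12/16³ = 9/32 kN
  M_A = M₀b(2a-b)/L² = 4·12·(2·4-12)/16² = -3/4 kN·m
  R_B = -6M₀ab/L³ = -6·4·4·12/16³ = -9/32 kN
  M_B = M₀a(2b-a)/L² = 4·4·(2·12-4)/16² = 5/4 kN·m
Load 4 — applied couple M₀=-8 kN·m at a=32/3 m (b=L-a=16/3):
  R_A = 6M₀ab/L³ = 6·(-8)·(32/3)·(16/3)/16³ = -2/3 kN
  M_A = M₀b(2a-b)/L² = (-8)·(16/3)·(2·(32/3)-(16/3))/16² = -8/3 kN·m
  R_B = -6M₀ab/L³ = -6·(-8)·(32/3)·(16/3)/16³ = 2/3 kN
  M_B = M₀a(2b-a)/L² = (-8)·(32/3)·(2·(16/3)-(32/3))/16² = 0 kN·m
Superposition: R_A = 70693/1920 kN, M_A = 30673/240 kN·m, R_B = 175067/1920 kN, M_B = -16029/80 kN·m

R_A = 70693/1920 kN, M_A = 30673/240 kN·m, R_B = 175067/1920 kN, M_B = -16029/80 kN·m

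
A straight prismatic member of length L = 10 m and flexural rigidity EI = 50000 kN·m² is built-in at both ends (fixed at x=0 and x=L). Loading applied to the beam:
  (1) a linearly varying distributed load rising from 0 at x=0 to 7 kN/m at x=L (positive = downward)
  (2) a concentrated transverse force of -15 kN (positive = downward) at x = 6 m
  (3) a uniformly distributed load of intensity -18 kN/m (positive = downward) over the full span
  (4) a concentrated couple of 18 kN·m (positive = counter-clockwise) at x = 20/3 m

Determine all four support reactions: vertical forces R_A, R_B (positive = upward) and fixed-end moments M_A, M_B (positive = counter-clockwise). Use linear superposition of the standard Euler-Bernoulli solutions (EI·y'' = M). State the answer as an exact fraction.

Load 1 — triangular load w₀=7 kN/m (0→w₀ over full span):
  R_A = 3w₀L/20 = 3·7·10/20 = 21/2 kN
  M_A = w₀L²/30 = 7·10²/30 = 70/3 kN·m
  R_B = 7w₀L/20 = 7·7·10/20 = 49/2 kN
  M_B = -w₀L²/20 = -7·10²/20 = -35 kN·m
Load 2 — point force P=-15 kN at a=6 m (b=L-a=4):
  R_A = Pb²(3a+b)/L³ = (-15)·4²·(3·6+4)/10³ = -132/25 kN
  M_A = Pab²/L² = (-15)·6·4²/10² = -72/5 kN·m
  R_B = Pa²(a+3b)/L³ = (-15)·6²·(6+3·4)/10³ = -243/25 kN
  M_B = -Pa²b/L² = -(-15)·6²·4/10² = 108/5 kN·m
Load 3 — uniform load w=-18 kN/m over full span:
  R_A = wL/2 = (-18)·10/2 = -90 kN
  M_A = wL²/12 = (-18)·10²/12 = -150 kN·m
  R_B = wL/2 = (-18)·10/2 = -90 kN
  M_B = -wL²/12 = -(-18)·10²/12 = 150 kN·m
Load 4 — applied couple M₀=18 kN·m at a=20/3 m (b=L-a=10/3):
  R_A = 6M₀ab/L³ = 6·18·(20/3)·(10/3)/10³ = 12/5 kN
  M_A = M₀b(2a-b)/L² = 18·(10/3)·(2·(20/3)-(10/3))/10² = 6 kN·m
  R_B = -6M₀ab/L³ = -6·18·(20/3)·(10/3)/10³ = -12/5 kN
  M_B = M₀a(2b-a)/L² = 18·(20/3)·(2·(10/3)-(20/3))/10² = 0 kN·m
Superposition: R_A = -4119/50 kN, M_A = -2026/15 kN·m, R_B = -3881/50 kN, M_B = 683/5 kN·m

R_A = -4119/50 kN, M_A = -2026/15 kN·m, R_B = -3881/50 kN, M_B = 683/5 kN·m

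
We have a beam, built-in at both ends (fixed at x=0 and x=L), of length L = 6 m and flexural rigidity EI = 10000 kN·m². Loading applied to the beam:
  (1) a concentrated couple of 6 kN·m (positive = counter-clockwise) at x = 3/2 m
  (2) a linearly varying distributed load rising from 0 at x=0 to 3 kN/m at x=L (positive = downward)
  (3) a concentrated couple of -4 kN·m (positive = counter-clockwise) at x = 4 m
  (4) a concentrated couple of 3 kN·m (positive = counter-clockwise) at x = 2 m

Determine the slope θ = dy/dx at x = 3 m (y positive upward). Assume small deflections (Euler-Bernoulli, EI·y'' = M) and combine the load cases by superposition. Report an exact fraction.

θ(3) = -9/100000 rad

Load 1 — applied couple M₀=6 kN·m at a=3/2 m (b=L-a=9/2):
  θ_1 = (R_Ax²/2 - M_Ax - M₀(x-a))/EI  [x>a] with R_A=9/8, M_A=-9/8 = ((9/8)·3²/2 - (-9/8)·3 - 6·(3-(3/2)))/10000 = -9/160000 rad
Load 2 — triangular load w₀=3 kN/m (0→w₀ over full span):
  θ_2 = -w₀(2x(L-x)(L-2x)(x+2L)+x²(L-x)²)/(120LEI) = -3·(2·3·(6-3)·(6-2·3)·(3+2·6)+3²·(6-3)²)/(120·6·10000) = -27/800000 rad
Load 3 — applied couple M₀=-4 kN·m at a=4 m (b=L-a=2):
  θ_3 = (R_Ax²/2 - M_Ax)/EI  [x≤a] with R_A=-8/9, M_A=-4/3 = ((-8/9)·3²/2 - (-4/3)·3)/10000 = 0 rad
Load 4 — applied couple M₀=3 kN·m at a=2 m (b=L-a=4):
  θ_4 = (R_Ax²/2 - M_Ax - M₀(x-a))/EI  [x>a] with R_A=2/3, M_A=0 = ((2/3)·3²/2 - 0·3 - 3·(3-2))/10000 = 0 rad
Superposition: θ = Σ θ_i = -9/100000 rad ≈ -0.000090 rad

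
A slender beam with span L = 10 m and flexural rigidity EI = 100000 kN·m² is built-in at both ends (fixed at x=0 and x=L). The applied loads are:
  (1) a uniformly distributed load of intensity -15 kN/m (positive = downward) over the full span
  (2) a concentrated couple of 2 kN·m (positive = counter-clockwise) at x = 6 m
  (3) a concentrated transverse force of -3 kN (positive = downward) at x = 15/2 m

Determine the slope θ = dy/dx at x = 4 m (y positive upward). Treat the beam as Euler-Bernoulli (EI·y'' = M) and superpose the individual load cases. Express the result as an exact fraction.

Load 1 — uniform load w=-15 kN/m over full span:
  θ_1 = -wx(L-x)(L-2x)/(12EI) = -(-15)·4·(10-4)·(10-2·4)/(12·100000) = 3/5000 rad
Load 2 — applied couple M₀=2 kN·m at a=6 m (b=L-a=4):
  θ_2 = (R_Ax²/2 - M_Ax)/EI  [x≤a] with R_A=36/125, M_A=16/25 = ((36/125)·4²/2 - (16/25)·4)/100000 = -1/390625 rad
Load 3 — point force P=-3 kN at a=15/2 m (b=L-a=5/2):
  θ_3 = -Pb²x(2aL-(3a+b)x)/(2L³EI)  [x≤a] = -(-3)·(5/2)²·4·(2·(15/2)·10-(3·(15/2)+(5/2))·4)/(2·10³·100000) = 3/160000 rad
Superposition: θ = Σ θ_i = 61619/100000000 rad ≈ 0.000616 rad

θ(4) = 61619/100000000 rad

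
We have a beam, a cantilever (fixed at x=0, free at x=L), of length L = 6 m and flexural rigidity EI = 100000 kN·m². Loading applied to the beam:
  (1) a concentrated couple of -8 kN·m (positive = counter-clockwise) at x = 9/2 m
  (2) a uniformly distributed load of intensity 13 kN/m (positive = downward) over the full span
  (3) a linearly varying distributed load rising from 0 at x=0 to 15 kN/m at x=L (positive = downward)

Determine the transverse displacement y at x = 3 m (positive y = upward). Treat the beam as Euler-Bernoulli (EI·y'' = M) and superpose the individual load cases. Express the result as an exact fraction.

y(3) = -22311/1600000 m

Load 1 — applied couple M₀=-8 kN·m at a=9/2 m (b=L-a=3/2):
  y_1 = M₀x²/(2EI)  [x≤a] = (-8)·3²/(2·100000) = -9/25000 m
Load 2 — uniform load w=13 kN/m over full span:
  y_2 = -wx²(x²-4Lx+6L²)/(24EI) = -13·3²·(3²-4·6·3+6·6²)/(24·100000) = -5967/800000 m
Load 3 — triangular load w₀=15 kN/m (0→w₀ over full span):
  y_3 = (w₀Lx³/12-w₀L²x²/6-w₀x⁵/(120L))/EI = (15·6·3³/12-15·6²·3²/6-15·3⁵/(120·6))/100000 = -9801/1600000 m
Superposition: y = Σ y_i = -22311/1600000 m ≈ -0.013944 m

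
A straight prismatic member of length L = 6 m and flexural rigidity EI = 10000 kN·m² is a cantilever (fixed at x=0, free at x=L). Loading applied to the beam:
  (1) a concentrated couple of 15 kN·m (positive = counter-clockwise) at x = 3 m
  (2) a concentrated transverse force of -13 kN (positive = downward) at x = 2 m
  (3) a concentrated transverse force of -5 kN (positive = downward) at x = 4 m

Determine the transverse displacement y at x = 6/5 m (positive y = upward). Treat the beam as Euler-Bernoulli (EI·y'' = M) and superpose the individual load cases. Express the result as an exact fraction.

y(6/5) = 2421/625000 m

Load 1 — applied couple M₀=15 kN·m at a=3 m (b=L-a=3):
  y_1 = M₀x²/(2EI)  [x≤a] = 15·(6/5)²/(2·10000) = 27/25000 m
Load 2 — point force P=-13 kN at a=2 m (b=L-a=4):
  y_2 = -Px²(3a-x)/(6EI)  [x≤a] = -(-13)·(6/5)²·(3·2-(6/5))/(6·10000) = 117/78125 m
Load 3 — point force P=-5 kN at a=4 m (b=L-a=2):
  y_3 = -Px²(3a-x)/(6EI)  [x≤a] = -(-5)·(6/5)²·(3·4-(6/5))/(6·10000) = 81/62500 m
Superposition: y = Σ y_i = 2421/625000 m ≈ 0.003874 m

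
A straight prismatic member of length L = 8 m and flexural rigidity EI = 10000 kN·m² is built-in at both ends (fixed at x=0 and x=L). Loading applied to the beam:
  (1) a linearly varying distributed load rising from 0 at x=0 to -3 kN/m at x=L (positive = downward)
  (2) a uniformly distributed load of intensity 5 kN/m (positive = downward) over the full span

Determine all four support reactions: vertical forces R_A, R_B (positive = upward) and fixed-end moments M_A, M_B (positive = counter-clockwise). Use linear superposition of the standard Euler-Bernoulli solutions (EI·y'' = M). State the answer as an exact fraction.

Load 1 — triangular load w₀=-3 kN/m (0→w₀ over full span):
  R_A = 3w₀L/20 = 3·(-3)·8/20 = -18/5 kN
  M_A = w₀L²/30 = (-3)·8²/30 = -32/5 kN·m
  R_B = 7w₀L/20 = 7·(-3)·8/20 = -42/5 kN
  M_B = -w₀L²/20 = -(-3)·8²/20 = 48/5 kN·m
Load 2 — uniform load w=5 kN/m over full span:
  R_A = wL/2 = 5·8/2 = 20 kN
  M_A = wL²/12 = 5·8²/12 = 80/3 kN·m
  R_B = wL/2 = 5·8/2 = 20 kN
  M_B = -wL²/12 = -5·8²/12 = -80/3 kN·m
Superposition: R_A = 82/5 kN, M_A = 304/15 kN·m, R_B = 58/5 kN, M_B = -256/15 kN·m

R_A = 82/5 kN, M_A = 304/15 kN·m, R_B = 58/5 kN, M_B = -256/15 kN·m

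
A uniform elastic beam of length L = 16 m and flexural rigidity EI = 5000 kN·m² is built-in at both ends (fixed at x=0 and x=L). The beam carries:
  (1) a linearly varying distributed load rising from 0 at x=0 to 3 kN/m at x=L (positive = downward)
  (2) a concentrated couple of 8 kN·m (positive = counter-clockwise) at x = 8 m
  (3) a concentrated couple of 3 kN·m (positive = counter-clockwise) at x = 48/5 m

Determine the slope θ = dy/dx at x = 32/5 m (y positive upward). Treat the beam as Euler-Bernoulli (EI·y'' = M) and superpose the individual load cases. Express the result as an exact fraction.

θ(32/5) = -2152/390625 rad

Load 1 — triangular load w₀=3 kN/m (0→w₀ over full span):
  θ_1 = -w₀(2x(L-x)(L-2x)(x+2L)+x²(L-x)²)/(120LEI) = -3·(2·(32/5)·(16-(32/5))·(16-2·(32/5))·((32/5)+2·16)+(32/5)²·(16-(32/5))²)/(120·16·5000) = -2304/390625 rad
Load 2 — applied couple M₀=8 kN·m at a=8 m (b=L-a=8):
  θ_2 = (R_Ax²/2 - M_Ax)/EI  [x≤a] with R_A=3/4, M_A=2 = ((3/4)·(32/5)²/2 - 2·(32/5))/5000 = 8/15625 rad
Load 3 — applied couple M₀=3 kN·m at a=48/5 m (b=L-a=32/5):
  θ_3 = (R_Ax²/2 - M_Ax)/EI  [x≤a] with R_A=27/100, M_A=24/25 = ((27/100)·(32/5)²/2 - (24/25)·(32/5))/5000 = -48/390625 rad
Superposition: θ = Σ θ_i = -2152/390625 rad ≈ -0.005509 rad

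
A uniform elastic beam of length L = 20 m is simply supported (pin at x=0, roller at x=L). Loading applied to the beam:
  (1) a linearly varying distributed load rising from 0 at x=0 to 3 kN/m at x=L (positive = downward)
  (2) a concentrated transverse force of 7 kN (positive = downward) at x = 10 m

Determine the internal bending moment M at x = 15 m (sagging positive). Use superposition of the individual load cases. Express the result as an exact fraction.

Load 1 — triangular load w₀=3 kN/m (0→w₀ over full span):
  M_1 = w₀Lx/6 - w₀x³/(6L) = 3·20·15/6 - 3·15³/(6·20) = 525/8 kN·m
Load 2 — point force P=7 kN at a=10 m (b=L-a=10):
  M_2 = Pa(L-x)/L  [x>a] = 7·10·(20-15)/20 = 35/2 kN·m
Superposition: M = Σ M_i = 665/8 kN·m ≈ 83.125000 kN·m

M(15) = 665/8 kN·m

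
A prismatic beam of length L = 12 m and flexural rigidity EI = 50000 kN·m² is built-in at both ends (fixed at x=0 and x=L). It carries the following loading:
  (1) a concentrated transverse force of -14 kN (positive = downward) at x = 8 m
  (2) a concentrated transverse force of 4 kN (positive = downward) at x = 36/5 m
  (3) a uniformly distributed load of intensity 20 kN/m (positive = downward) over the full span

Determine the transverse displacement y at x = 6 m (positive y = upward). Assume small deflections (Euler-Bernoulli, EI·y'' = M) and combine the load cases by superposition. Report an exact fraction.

y(6) = -23881/1171875 m

Load 1 — point force P=-14 kN at a=8 m (b=L-a=4):
  y_1 = -Pb²x²(3aL-(3a+b)x)/(6L³EI)  [x≤a] = -(-14)·4²·6²·(3·8·12-(3·8+4)·6)/(6·12³·50000) = 7/3750 m
Load 2 — point force P=4 kN at a=36/5 m (b=L-a=24/5):
  y_2 = -Pb²x²(3aL-(3a+b)x)/(6L³EI)  [x≤a] = -4·(24/5)²·6²·(3·(36/5)·12-(3·(36/5)+(24/5))·6)/(6·12³·50000) = -252/390625 m
Load 3 — uniform load w=20 kN/m over full span:
  y_3 = -wx²(L-x)²/(24EI) = -20·6²·(12-6)²/(24·50000) = -27/1250 m
Superposition: y = Σ y_i = -23881/1171875 m ≈ -0.020378 m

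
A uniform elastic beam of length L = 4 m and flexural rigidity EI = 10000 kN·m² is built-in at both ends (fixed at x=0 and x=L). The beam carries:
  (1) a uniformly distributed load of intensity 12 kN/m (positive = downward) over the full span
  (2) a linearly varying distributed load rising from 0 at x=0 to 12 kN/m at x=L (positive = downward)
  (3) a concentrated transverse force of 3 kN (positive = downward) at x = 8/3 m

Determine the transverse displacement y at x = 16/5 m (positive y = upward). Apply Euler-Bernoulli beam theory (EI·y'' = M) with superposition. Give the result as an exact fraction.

Load 1 — uniform load w=12 kN/m over full span:
  y_1 = -wx²(L-x)²/(24EI) = -12·(16/5)²·(4-(16/5))²/(24·10000) = -128/390625 m
Load 2 — triangular load w₀=12 kN/m (0→w₀ over full span):
  y_2 = -w₀x²(L-x)²(x+2L)/(120LEI) = -12·(16/5)²·(4-(16/5))²·((16/5)+2·4)/(120·4·10000) = -1792/9765625 m
Load 3 — point force P=3 kN at a=8/3 m (b=L-a=4/3):
  y_3 = -Pa²(L-x)²(3bL-(3b+a)(L-x))/(6L³EI)  [x>a] = -3·(8/3)²·(4-(16/5))²·(3·(4/3)·4-(3·(4/3)+(8/3))·(4-(16/5)))/(6·4³·10000) = -16/421875 m
Superposition: y = Σ y_i = -144784/263671875 m ≈ -0.000549 m

y(16/5) = -144784/263671875 m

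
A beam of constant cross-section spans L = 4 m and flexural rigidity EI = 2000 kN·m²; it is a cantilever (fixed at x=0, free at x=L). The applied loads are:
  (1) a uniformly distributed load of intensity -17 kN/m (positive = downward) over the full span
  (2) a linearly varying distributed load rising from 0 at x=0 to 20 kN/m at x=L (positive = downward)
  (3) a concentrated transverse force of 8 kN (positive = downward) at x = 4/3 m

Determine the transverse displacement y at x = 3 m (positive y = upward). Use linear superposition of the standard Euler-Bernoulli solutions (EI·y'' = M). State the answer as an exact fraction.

Load 1 — uniform load w=-17 kN/m over full span:
  y_1 = -wx²(x²-4Lx+6L²)/(24EI) = -(-17)·3²·(3²-4·4·3+6·4²)/(24·2000) = 2907/16000 m
Load 2 — triangular load w₀=20 kN/m (0→w₀ over full span):
  y_2 = (w₀Lx³/12-w₀L²x²/6-w₀x⁵/(120L))/EI = (20·4·3³/12-20·4²·3²/6-20·3⁵/(120·4))/2000 = -2481/16000 m
Load 3 — point force P=8 kN at a=4/3 m (b=L-a=8/3):
  y_3 = -Pa²(3x-a)/(6EI)  [x>a] = -8·(4/3)²·(3·3-(4/3))/(6·2000) = -92/10125 m
Superposition: y = Σ y_i = 2273/129600 m ≈ 0.017539 m

y(3) = 2273/129600 m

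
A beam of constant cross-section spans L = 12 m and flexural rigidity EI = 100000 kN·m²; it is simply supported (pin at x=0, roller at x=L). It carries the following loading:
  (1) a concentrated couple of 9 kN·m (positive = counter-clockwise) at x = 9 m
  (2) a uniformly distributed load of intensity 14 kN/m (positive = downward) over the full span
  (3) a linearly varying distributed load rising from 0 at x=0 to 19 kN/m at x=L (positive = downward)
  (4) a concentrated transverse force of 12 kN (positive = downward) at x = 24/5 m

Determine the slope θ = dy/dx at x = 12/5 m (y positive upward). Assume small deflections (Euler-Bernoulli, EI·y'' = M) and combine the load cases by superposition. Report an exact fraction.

Load 1 — applied couple M₀=9 kN·m at a=9 m (b=L-a=3):
  θ_1 = (M₀x²/(2L)+C₁)/EI  [x≤a] with C₁=M₀(3b²-L²)/(6L)=-117/8 = (9·(12/5)²/(2·12)+(-117/8))/100000 = -2493/20000000 rad
Load 2 — uniform load w=14 kN/m over full span:
  θ_2 = -w(L³-6Lx²+4x³)/(24EI) = -14·(12³-6·12·(12/5)²+4·(12/5)³)/(24·100000) = -6237/781250 rad
Load 3 — triangular load w₀=19 kN/m (0→w₀ over full span):
  θ_3 = -w₀(7L⁴-30L²x²+15x⁴)/(360LEI) = -19·(7·12⁴-30·12²·(12/5)²+15·(12/5)⁴)/(360·12·100000) = -10374/1953125 rad
Load 4 — point force P=12 kN at a=24/5 m (b=L-a=36/5):
  θ_4 = -Pb(L²-b²-3x²)/(6LEI)  [x≤a] = -12·(36/5)·(12²-(36/5)²-3·(12/5)²)/(6·12·100000) = -351/390625 rad
Superposition: θ = Σ θ_i = -7159029/500000000 rad ≈ -0.014318 rad

θ(12/5) = -7159029/500000000 rad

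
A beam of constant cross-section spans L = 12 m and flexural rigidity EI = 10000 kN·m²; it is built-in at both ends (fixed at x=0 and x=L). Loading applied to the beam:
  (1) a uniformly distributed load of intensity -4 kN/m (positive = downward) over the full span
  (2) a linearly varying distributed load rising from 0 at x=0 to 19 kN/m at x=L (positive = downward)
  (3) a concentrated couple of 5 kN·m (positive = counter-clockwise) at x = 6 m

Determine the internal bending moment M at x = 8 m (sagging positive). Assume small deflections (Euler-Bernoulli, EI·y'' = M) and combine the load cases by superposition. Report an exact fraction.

M(8) = 5407/180 kN·m

Load 1 — uniform load w=-4 kN/m over full span:
  M_1 = wLx/2 - wL²/12 - wx²/2 = (-4)·12·8/2 - (-4)·12²/12 - (-4)·8²/2 = -16 kN·m
Load 2 — triangular load w₀=19 kN/m (0→w₀ over full span):
  M_2 = 3w₀Lx/20 - w₀L²/30 - w₀x³/(6L) = 3·19·12·8/20 - 19·12²/30 - 19·8³/(6·12) = 2128/45 kN·m
Load 3 — applied couple M₀=5 kN·m at a=6 m (b=L-a=6):
  M_3 = R_Ax - M_A - M₀  [x>a] with R_A=5/8, M_A=5/4 = (5/8)·8 - (5/4) - 5 = -5/4 kN·m
Superposition: M = Σ M_i = 5407/180 kN·m ≈ 30.038889 kN·m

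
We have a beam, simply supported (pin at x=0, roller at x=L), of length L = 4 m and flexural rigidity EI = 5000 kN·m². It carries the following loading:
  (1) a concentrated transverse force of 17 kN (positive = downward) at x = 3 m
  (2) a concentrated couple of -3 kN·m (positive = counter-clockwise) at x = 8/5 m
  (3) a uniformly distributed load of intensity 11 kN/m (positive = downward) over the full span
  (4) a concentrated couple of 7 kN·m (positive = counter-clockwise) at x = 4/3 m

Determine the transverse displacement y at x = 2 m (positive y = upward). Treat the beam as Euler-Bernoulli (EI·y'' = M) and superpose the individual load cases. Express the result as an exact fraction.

y(2) = -44497/4500000 m

Load 1 — point force P=17 kN at a=3 m (b=L-a=1):
  y_1 = -Pbx(L²-b²-x²)/(6LEI)  [x≤a] = -17·1·2·(4²-1²-2²)/(6·4·5000) = -187/60000 m
Load 2 — applied couple M₀=-3 kN·m at a=8/5 m (b=L-a=12/5):
  y_2 = (M₀x³/(6L)-M₀(x-a)²/2+C₁x)/EI  [x>a] with C₁=M₀(3b²-L²)/(6L)=-4/25 = ((-3)·2³/(6·4)-(-3)·(2-(8/5))²/2+(-4/25)·2)/5000 = -27/125000 m
Load 3 — uniform load w=11 kN/m over full span:
  y_3 = -wx(L³-2Lx²+x³)/(24EI) = -11·2·(4³-2·4·2²+2³)/(24·5000) = -11/1500 m
Load 4 — applied couple M₀=7 kN·m at a=4/3 m (b=L-a=8/3):
  y_4 = (M₀x³/(6L)-M₀(x-a)²/2+C₁x)/EI  [x>a] with C₁=M₀(3b²-L²)/(6L)=14/9 = (7·2³/(6·4)-7·(2-(4/3))²/2+(14/9)·2)/5000 = 7/9000 m
Superposition: y = Σ y_i = -44497/4500000 m ≈ -0.009888 m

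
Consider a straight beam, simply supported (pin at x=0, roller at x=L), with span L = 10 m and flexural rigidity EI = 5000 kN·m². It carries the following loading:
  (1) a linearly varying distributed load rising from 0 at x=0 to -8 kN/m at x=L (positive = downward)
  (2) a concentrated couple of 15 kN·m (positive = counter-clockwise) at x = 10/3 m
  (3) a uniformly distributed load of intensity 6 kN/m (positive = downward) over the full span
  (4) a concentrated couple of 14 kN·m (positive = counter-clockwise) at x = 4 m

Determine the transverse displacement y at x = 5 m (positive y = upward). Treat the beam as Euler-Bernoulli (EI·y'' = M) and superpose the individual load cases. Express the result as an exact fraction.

Load 1 — triangular load w₀=-8 kN/m (0→w₀ over full span):
  y_1 = -w₀x(7L⁴-10L²x²+3x⁴)/(360LEI) = -(-8)·5·(7·10⁴-10·10²·5²+3·5⁴)/(360·10·5000) = 5/48 m
Load 2 — applied couple M₀=15 kN·m at a=10/3 m (b=L-a=20/3):
  y_2 = (M₀x³/(6L)-M₀(x-a)²/2+C₁x)/EI  [x>a] with C₁=M₀(3b²-L²)/(6L)=25/3 = (15·5³/(6·10)-15·(5-(10/3))²/2+(25/3)·5)/5000 = 1/96 m
Load 3 — uniform load w=6 kN/m over full span:
  y_3 = -wx(L³-2Lx²+x³)/(24EI) = -6·5·(10³-2·10·5²+5³)/(24·5000) = -5/32 m
Load 4 — applied couple M₀=14 kN·m at a=4 m (b=L-a=6):
  y_4 = (M₀x³/(6L)-M₀(x-a)²/2+C₁x)/EI  [x>a] with C₁=M₀(3b²-L²)/(6L)=28/15 = (14·5³/(6·10)-14·(5-4)²/2+(28/15)·5)/5000 = 63/10000 m
Superposition: y = Σ y_i = -1061/30000 m ≈ -0.035367 m

y(5) = -1061/30000 m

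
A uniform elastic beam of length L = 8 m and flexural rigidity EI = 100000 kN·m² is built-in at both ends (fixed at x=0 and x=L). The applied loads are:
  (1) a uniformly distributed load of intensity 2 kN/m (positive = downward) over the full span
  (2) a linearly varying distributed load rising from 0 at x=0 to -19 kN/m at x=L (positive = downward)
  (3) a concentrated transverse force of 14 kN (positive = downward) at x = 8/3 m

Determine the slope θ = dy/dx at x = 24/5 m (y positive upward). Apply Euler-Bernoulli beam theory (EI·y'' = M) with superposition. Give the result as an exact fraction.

θ(24/5) = -616/17578125 rad

Load 1 — uniform load w=2 kN/m over full span:
  θ_1 = -wx(L-x)(L-2x)/(12EI) = -2·(24/5)·(8-(24/5))·(8-2·(24/5))/(12·100000) = 16/390625 rad
Load 2 — triangular load w₀=-19 kN/m (0→w₀ over full span):
  θ_2 = -w₀(2x(L-x)(L-2x)(x+2L)+x²(L-x)²)/(120LEI) = -(-19)·(2·(24/5)·(8-(24/5))·(8-2·(24/5))·((24/5)+2·8)+(24/5)²·(8-(24/5))²)/(120·8·100000) = -304/1953125 rad
Load 3 — point force P=14 kN at a=8/3 m (b=L-a=16/3):
  θ_3 = Pa²(L-x)(2bL-(3b+a)(L-x))/(2L³EI)  [x>a] = 14·(8/3)²·(8-(24/5))·(2·(16/3)·8-(3·(16/3)+(8/3))·(8-(24/5)))/(2·8³·100000) = 56/703125 rad
Superposition: θ = Σ θ_i = -616/17578125 rad ≈ -0.000035 rad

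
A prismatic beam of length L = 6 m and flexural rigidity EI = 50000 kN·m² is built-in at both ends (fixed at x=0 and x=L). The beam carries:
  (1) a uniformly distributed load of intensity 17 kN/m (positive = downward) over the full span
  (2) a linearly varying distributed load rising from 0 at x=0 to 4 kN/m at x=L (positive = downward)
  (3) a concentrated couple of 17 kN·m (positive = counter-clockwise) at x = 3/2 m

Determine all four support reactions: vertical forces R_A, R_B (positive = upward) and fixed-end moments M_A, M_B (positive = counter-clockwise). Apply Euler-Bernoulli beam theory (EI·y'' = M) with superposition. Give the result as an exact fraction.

R_A = 4623/80 kN, M_A = 4209/80 kN·m, R_B = 4497/80 kN, M_B = -4231/80 kN·m

Load 1 — uniform load w=17 kN/m over full span:
  R_A = wL/2 = 17·6/2 = 51 kN
  M_A = wL²/12 = 17·6²/12 = 51 kN·m
  R_B = wL/2 = 17·6/2 = 51 kN
  M_B = -wL²/12 = -17·6²/12 = -51 kN·m
Load 2 — triangular load w₀=4 kN/m (0→w₀ over full span):
  R_A = 3w₀L/20 = 3·4·6/20 = 18/5 kN
  M_A = w₀L²/30 = 4·6²/30 = 24/5 kN·m
  R_B = 7w₀L/20 = 7·4·6/20 = 42/5 kN
  M_B = -w₀L²/20 = -4·6²/20 = -36/5 kN·m
Load 3 — applied couple M₀=17 kN·m at a=3/2 m (b=L-a=9/2):
  R_A = 6M₀ab/L³ = 6·17·(3/2)·(9/2)/6³ = 51/16 kN
  M_A = M₀b(2a-b)/L² = 17·(9/2)·(2·(3/2)-(9/2))/6² = -51/16 kN·m
  R_B = -6M₀ab/L³ = -6·17·(3/2)·(9/2)/6³ = -51/16 kN
  M_B = M₀a(2b-a)/L² = 17·(3/2)·(2·(9/2)-(3/2))/6² = 85/16 kN·m
Superposition: R_A = 4623/80 kN, M_A = 4209/80 kN·m, R_B = 4497/80 kN, M_B = -4231/80 kN·m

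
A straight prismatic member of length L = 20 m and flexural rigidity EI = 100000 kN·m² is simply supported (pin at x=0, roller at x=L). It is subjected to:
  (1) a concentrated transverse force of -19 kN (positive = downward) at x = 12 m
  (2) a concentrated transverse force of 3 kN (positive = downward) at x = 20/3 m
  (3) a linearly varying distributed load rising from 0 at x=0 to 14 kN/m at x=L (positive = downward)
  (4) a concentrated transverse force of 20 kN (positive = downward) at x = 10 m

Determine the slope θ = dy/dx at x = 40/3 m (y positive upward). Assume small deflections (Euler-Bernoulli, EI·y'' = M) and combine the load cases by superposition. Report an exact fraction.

θ(40/3) = 343331/30375000 rad

Load 1 — point force P=-19 kN at a=12 m (b=L-a=8):
  θ_1 = -Pa(2L²-6Lx+3x²+a²)/(6LEI)  [x>a] = -(-19)·12·(2·20²-6·20·(40/3)+3·(40/3)²+12²)/(6·20·100000) = -437/187500 rad
Load 2 — point force P=3 kN at a=20/3 m (b=L-a=40/3):
  θ_2 = -Pa(2L²-6Lx+3x²+a²)/(6LEI)  [x>a] = -3·(20/3)·(2·20²-6·20·(40/3)+3·(40/3)²+(20/3)²)/(6·20·100000) = 1/2700 rad
Load 3 — triangular load w₀=14 kN/m (0→w₀ over full span):
  θ_3 = -w₀(7L⁴-30L²x²+15x⁴)/(360LEI) = -14·(7·20⁴-30·20²·(40/3)²+15·(40/3)⁴)/(360·20·100000) = 637/60750 rad
Load 4 — point force P=20 kN at a=10 m (b=L-a=10):
  θ_4 = -Pa(2L²-6Lx+3x²+a²)/(6LEI)  [x>a] = -20·10·(2·20²-6·20·(40/3)+3·(40/3)²+10²)/(6·20·100000) = 1/360 rad
Superposition: θ = Σ θ_i = 343331/30375000 rad ≈ 0.011303 rad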